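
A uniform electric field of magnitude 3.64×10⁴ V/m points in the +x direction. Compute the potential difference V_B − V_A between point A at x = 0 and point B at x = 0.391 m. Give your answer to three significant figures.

In a uniform field, potential decreases in the direction of E: V_B − V_A = −E·Δx.
V_B − V_A = −(3.64×10⁴ V/m)(0.391 m) = -1.42×10⁴ V.

-1.42×10⁴ V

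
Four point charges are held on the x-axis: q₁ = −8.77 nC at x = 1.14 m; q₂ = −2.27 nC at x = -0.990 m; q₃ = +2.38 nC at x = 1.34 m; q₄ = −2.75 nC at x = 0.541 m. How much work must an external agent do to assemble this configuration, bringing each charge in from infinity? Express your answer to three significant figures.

-5.50×10⁻⁷ J

The assembly work is the sum of pairwise potential energies, U = Σ_{i<j} kqᵢqⱼ/rᵢⱼ.
Pair separations: r₁₂ = 2.13 m, r₁₃ = 0.200 m, r₁₄ = 0.599 m, r₂₃ = 2.33 m, r₂₄ = 1.53 m, r₃₄ = 0.799 m.
Summing all 6 pair terms gives U = -5.50×10⁻⁷ J.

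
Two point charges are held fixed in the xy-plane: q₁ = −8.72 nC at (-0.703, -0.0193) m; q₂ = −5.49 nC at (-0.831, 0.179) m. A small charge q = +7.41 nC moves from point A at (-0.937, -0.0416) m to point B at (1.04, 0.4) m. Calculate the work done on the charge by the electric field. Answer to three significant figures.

-3.45×10⁻⁶ J

The work done by the electric force is W_field = −ΔU = −q(V_B − V_A) = q(V_A − V_B).
At A: distances to the source charges are 0.235 m, 0.245 m; V_A = Σ kqᵢ/rᵢ = -535 V.
At B: distances to the source charges are 1.79 m, 1.88 m; V_B = Σ kqᵢ/rᵢ = -69.9 V.
ΔV = V_B − V_A = 465 V.
W_field = −qΔV = −(7.41×10⁻⁹ C)(465 V) = -3.45×10⁻⁶ J.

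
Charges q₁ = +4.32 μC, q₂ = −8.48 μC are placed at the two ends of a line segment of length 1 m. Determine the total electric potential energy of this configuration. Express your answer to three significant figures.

-0.329 J

The assembly work is the sum of pairwise potential energies, U = Σ_{i<j} kqᵢqⱼ/rᵢⱼ.
The separation is r = 1.00 m.
U = (-0.329) = -0.329 J.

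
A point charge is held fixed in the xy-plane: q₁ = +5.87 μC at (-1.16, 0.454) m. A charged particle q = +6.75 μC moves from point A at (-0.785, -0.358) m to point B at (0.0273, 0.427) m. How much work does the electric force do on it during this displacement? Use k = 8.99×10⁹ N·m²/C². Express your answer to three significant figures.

The work done by the electric force is W_field = −ΔU = −q(V_B − V_A) = q(V_A − V_B).
At A: distance to the source charge is 0.894 m; V_A = kq₁/r = 5.90×10⁴ V.
At B: distance to the source charge is 1.19 m; V_B = kq₁/r = 4.44×10⁴ V.
ΔV = V_B − V_A = -1.46×10⁴ V.
W_field = −qΔV = −(6.75×10⁻⁶ C)(-1.46×10⁴ V) = 0.0983 J.

0.0983 J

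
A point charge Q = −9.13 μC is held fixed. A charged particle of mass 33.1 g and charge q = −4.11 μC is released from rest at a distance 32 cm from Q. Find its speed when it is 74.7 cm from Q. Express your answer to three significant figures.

Only the electrostatic force acts, so mechanical energy is conserved: ½mv² = U₁ − U₂ = kQq(1/r₁ − 1/r₂).
U₁ − U₂ = (8.99×10⁹ N·m²/C²)(-9.13×10⁻⁶ C)(-4.11×10⁻⁶ C)(1/0.320 − 1/0.747) = 0.603 J.
v = √(2·0.603/0.0331) = 6.03 m/s.

6.03 m/s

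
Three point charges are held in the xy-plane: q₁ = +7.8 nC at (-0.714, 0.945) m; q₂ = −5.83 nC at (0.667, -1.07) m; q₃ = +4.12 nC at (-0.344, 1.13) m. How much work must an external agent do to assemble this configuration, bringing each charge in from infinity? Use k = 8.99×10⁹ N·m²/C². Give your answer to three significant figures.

4.42×10⁻⁷ J

The work to assemble the configuration equals its total potential energy, U = Σ kqᵢqⱼ/rᵢⱼ over all pairs.
Pair separations: r₁₂ = 2.44 m, r₁₃ = 0.414 m, r₂₃ = 2.42 m.
U = (-1.67×10⁻⁷) + (6.98×10⁻⁷) + (-8.92×10⁻⁸) = 4.42×10⁻⁷ J.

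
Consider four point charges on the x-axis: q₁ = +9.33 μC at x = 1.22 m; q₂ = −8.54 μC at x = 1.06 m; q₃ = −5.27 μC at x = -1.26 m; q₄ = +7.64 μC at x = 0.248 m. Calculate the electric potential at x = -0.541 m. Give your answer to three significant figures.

The total potential is the scalar sum of each charge's contribution, V = Σ kqᵢ/rᵢ.
Distances from the field point to each charge: r₁ = 1.76 m, r₂ = 1.60 m, r₃ = 0.719 m, r₄ = 0.789 m.
V = k[(9.33×10⁻⁶)/(1.76) + (-8.54×10⁻⁶)/(1.60) + (-5.27×10⁻⁶)/(0.719) + (7.64×10⁻⁶)/(0.789)] = 2.08×10⁴ V.

2.08×10⁴ V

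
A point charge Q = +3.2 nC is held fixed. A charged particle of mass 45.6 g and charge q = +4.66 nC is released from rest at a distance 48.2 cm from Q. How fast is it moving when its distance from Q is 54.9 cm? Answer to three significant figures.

Only the electrostatic force acts, so mechanical energy is conserved: ½mv² = U₁ − U₂ = kQq(1/r₁ − 1/r₂).
U₁ − U₂ = (8.99×10⁹ N·m²/C²)(3.20×10⁻⁹ C)(4.66×10⁻⁹ C)(1/0.482 − 1/0.549) = 3.39×10⁻⁸ J.
v = √(2·3.39×10⁻⁸/0.0456) = 1.22×10⁻³ m/s.

1.22×10⁻³ m/s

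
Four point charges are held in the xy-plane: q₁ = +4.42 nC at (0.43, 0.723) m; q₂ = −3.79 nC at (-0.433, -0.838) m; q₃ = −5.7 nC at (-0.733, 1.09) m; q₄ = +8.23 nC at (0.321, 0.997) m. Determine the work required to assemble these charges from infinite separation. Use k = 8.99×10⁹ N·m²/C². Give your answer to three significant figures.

The assembly work is the sum of pairwise potential energies, U = Σ_{i<j} kqᵢqⱼ/rᵢⱼ.
Pair separations: r₁₂ = 1.78 m, r₁₃ = 1.22 m, r₁₄ = 0.295 m, r₂₃ = 1.95 m, r₂₄ = 1.98 m, r₃₄ = 1.06 m.
Summing all 6 pair terms gives U = 3.98×10⁻⁷ J.

3.98×10⁻⁷ J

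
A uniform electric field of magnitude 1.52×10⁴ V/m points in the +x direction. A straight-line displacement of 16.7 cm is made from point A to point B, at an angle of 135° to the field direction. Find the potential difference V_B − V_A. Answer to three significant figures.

1790 V

Only the component of displacement along E changes the potential: ΔV = −E·d·cosθ.
ΔV = −(1.52×10⁴ V/m)(0.167 m)cos135° = 1790 V.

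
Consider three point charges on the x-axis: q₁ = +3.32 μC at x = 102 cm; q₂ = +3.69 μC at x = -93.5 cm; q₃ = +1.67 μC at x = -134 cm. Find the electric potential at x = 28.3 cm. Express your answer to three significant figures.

Electric potential is a scalar, so the contributions from each charge add algebraically: V = Σ kqᵢ/rᵢ.
Distances from the field point to each charge: r₁ = 0.737 m, r₂ = 1.22 m, r₃ = 1.62 m.
V = k[(3.32×10⁻⁶)/(0.737) + (3.69×10⁻⁶)/(1.22) + (1.67×10⁻⁶)/(1.62)] = 7.70×10⁴ V.

7.70×10⁴ V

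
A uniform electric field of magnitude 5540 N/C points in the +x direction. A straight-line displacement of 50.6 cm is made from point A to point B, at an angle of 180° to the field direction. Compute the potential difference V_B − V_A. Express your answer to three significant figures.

2800 V

Only the component of displacement along E changes the potential: ΔV = −E·d·cosθ.
ΔV = −(5540 V/m)(0.506 m)cos180° = 2800 V.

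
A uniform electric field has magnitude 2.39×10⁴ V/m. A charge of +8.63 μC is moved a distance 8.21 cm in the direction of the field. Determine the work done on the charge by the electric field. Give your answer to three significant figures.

0.0169 J

The potential change for a displacement 8.21 cm in the direction of the field is ΔV = −Ed = -1960 V.
W_field = −qΔV = 0.0169 J.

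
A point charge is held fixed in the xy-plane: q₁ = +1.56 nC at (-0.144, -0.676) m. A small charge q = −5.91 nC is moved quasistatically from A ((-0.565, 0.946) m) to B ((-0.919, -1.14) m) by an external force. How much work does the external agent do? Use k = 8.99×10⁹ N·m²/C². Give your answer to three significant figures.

-4.23×10⁻⁸ J

For quasistatic motion the external work equals the change in potential energy: W_ext = qΔV = q(V_B − V_A).
At A: distance to the source charge is 1.68 m; V_A = kq₁/r = 8.37 V.
At B: distance to the source charge is 0.903 m; V_B = kq₁/r = 15.5 V.
ΔV = V_B − V_A = 7.16 V.
W_ext = qΔV = (-5.91×10⁻⁹ C)(7.16 V) = -4.23×10⁻⁸ J.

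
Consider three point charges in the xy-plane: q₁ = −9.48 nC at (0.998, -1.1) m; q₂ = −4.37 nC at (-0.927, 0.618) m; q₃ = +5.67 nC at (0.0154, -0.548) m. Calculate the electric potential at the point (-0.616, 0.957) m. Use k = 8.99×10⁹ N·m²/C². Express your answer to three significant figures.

-86.8 V

Electric potential is a scalar, so the contributions from each charge add algebraically: V = Σ kqᵢ/rᵢ.
Distances from the field point to each charge: r₁ = 2.61 m, r₂ = 0.460 m, r₃ = 1.63 m.
V = k[(-9.48×10⁻⁹)/(2.61) + (-4.37×10⁻⁹)/(0.460) + (5.67×10⁻⁹)/(1.63)] = -86.8 V.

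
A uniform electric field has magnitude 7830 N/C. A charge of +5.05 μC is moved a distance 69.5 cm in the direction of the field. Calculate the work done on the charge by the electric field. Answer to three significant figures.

The potential change for a displacement 69.5 cm in the direction of the field is ΔV = −Ed = -5440 V.
W_field = −qΔV = 0.0275 J.

0.0275 J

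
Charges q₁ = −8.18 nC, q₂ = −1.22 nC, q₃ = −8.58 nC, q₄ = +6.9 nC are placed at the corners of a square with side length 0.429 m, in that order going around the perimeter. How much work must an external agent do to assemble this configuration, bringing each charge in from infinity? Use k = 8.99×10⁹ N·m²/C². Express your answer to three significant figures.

-1.08×10⁻⁶ J

The assembly work is the sum of pairwise potential energies, U = Σ_{i<j} kqᵢqⱼ/rᵢⱼ.
The four side pairs have separation 0.429 m and the two diagonal pairs 0.607 m.
Summing all 6 pair terms gives U = -1.08×10⁻⁶ J.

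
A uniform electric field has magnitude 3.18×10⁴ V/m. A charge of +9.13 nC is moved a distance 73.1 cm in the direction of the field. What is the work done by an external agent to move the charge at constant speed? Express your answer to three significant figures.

The potential change for a displacement 73.1 cm in the direction of the field is ΔV = −Ed = -2.32×10⁴ V.
W_ext = qΔV = -2.12×10⁻⁴ J.

-2.12×10⁻⁴ J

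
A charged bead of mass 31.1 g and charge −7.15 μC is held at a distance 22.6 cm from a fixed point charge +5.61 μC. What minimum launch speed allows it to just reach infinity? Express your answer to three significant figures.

10.1 m/s

To just escape, total mechanical energy must reach zero at infinity: ½mv²_min + U = 0, so ½mv²_min = −U = |kQq|/r.
|U| = |kQq|/r = (8.99×10⁹ N·m²/C²)(5.61×10⁻⁶)(7.15×10⁻⁶)/(0.226) = 1.60 J.
v_min = √(2|U|/m) = √(2·1.60/0.0311) = 10.1 m/s.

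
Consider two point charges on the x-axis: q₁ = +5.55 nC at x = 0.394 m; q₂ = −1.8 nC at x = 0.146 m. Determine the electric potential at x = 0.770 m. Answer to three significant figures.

The total potential is the scalar sum of each charge's contribution, V = Σ kqᵢ/rᵢ.
Distances from the field point to each charge: r₁ = 0.376 m, r₂ = 0.624 m.
V = k[(5.55×10⁻⁹)/(0.376) + (-1.80×10⁻⁹)/(0.624)] = 107 V.

107 V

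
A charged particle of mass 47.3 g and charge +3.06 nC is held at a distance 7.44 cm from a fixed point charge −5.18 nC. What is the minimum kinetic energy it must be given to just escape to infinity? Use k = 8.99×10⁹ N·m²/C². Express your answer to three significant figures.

1.92×10⁻⁶ J

To just escape, total mechanical energy must reach zero at infinity: ½mv²_min + U = 0, so ½mv²_min = −U = |kQq|/r.
|U| = |kQq|/r = (8.99×10⁹ N·m²/C²)(5.18×10⁻⁹)(3.06×10⁻⁹)/(0.0744) = 1.92×10⁻⁶ J.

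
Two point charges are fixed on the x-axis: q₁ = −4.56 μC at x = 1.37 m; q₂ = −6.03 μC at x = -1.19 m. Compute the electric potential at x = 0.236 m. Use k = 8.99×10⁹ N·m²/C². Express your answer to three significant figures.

-7.42×10⁴ V

Electric potential is a scalar, so the contributions from each charge add algebraically: V = Σ kqᵢ/rᵢ.
Distances from the field point to each charge: r₁ = 1.13 m, r₂ = 1.43 m.
V = k[(-4.56×10⁻⁶)/(1.13) + (-6.03×10⁻⁶)/(1.43)] = -7.42×10⁴ V.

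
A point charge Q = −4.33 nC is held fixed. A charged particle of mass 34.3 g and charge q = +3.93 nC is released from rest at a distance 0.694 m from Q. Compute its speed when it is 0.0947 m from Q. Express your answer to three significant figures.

9.02×10⁻³ m/s

Only the electrostatic force acts, so mechanical energy is conserved: ½mv² = U₁ − U₂ = kQq(1/r₁ − 1/r₂).
U₁ − U₂ = (8.99×10⁹ N·m²/C²)(-4.33×10⁻⁹ C)(3.93×10⁻⁹ C)(1/0.694 − 1/0.0947) = 1.40×10⁻⁶ J.
v = √(2·1.40×10⁻⁶/0.0343) = 9.02×10⁻³ m/s.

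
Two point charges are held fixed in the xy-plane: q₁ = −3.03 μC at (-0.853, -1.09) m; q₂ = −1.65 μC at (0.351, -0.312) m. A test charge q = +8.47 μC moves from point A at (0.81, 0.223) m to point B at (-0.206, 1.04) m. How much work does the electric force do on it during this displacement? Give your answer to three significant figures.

-0.0976 J

The work done by the electric force is W_field = −ΔU = −q(V_B − V_A) = q(V_A − V_B).
At A: distances to the source charges are 2.12 m, 0.705 m; V_A = Σ kqᵢ/rᵢ = -3.39×10⁴ V.
At B: distances to the source charges are 2.23 m, 1.46 m; V_B = Σ kqᵢ/rᵢ = -2.24×10⁴ V.
ΔV = V_B − V_A = 1.15×10⁴ V.
W_field = −qΔV = −(8.47×10⁻⁶ C)(1.15×10⁴ V) = -0.0976 J.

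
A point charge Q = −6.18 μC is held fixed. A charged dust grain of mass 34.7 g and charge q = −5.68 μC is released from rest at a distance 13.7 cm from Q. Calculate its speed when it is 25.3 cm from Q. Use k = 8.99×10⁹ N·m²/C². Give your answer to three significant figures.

Only the electrostatic force acts, so mechanical energy is conserved: ½mv² = U₁ − U₂ = kQq(1/r₁ − 1/r₂).
U₁ − U₂ = (8.99×10⁹ N·m²/C²)(-6.18×10⁻⁶ C)(-5.68×10⁻⁶ C)(1/0.137 − 1/0.253) = 1.06 J.
v = √(2·1.06/0.0347) = 7.80 m/s.

7.80 m/s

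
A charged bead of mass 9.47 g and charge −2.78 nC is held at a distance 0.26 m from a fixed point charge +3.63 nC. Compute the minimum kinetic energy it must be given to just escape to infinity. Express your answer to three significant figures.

3.49×10⁻⁷ J

To just escape, total mechanical energy must reach zero at infinity: ½mv²_min + U = 0, so ½mv²_min = −U = |kQq|/r.
|U| = |kQq|/r = (8.99×10⁹ N·m²/C²)(3.63×10⁻⁹)(2.78×10⁻⁹)/(0.260) = 3.49×10⁻⁷ J.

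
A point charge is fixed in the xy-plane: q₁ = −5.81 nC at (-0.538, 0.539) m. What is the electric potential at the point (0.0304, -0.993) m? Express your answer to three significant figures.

-32.0 V

The total potential is the scalar sum of each charge's contribution, V = Σ kqᵢ/rᵢ.
Distances from the field point to each charge: r₁ = 1.63 m.
V = k[(-5.81×10⁻⁹)/(1.63)] = -32.0 V.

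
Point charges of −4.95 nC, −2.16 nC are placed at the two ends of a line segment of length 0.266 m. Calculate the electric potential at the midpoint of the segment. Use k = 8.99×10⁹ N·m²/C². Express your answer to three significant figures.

-481 V

Electric potential is a scalar, so the contributions from each charge add algebraically: V = Σ kqᵢ/rᵢ.
Each charge is 0.133 m from the midpoint.
V = k[(-4.95×10⁻⁹)/(0.133) + (-2.16×10⁻⁹)/(0.133)] = -481 V.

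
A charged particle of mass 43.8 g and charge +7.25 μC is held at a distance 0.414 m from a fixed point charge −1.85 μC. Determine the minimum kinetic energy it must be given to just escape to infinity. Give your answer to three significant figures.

To just escape, total mechanical energy must reach zero at infinity: ½mv²_min + U = 0, so ½mv²_min = −U = |kQq|/r.
|U| = |kQq|/r = (8.99×10⁹ N·m²/C²)(1.85×10⁻⁶)(7.25×10⁻⁶)/(0.414) = 0.291 J.

0.291 J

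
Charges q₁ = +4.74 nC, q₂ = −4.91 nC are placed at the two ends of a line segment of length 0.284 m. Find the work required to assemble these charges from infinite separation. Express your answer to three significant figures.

-7.37×10⁻⁷ J

The assembly work is the sum of pairwise potential energies, U = Σ_{i<j} kqᵢqⱼ/rᵢⱼ.
The separation is r = 0.284 m.
U = (-7.37×10⁻⁷) = -7.37×10⁻⁷ J.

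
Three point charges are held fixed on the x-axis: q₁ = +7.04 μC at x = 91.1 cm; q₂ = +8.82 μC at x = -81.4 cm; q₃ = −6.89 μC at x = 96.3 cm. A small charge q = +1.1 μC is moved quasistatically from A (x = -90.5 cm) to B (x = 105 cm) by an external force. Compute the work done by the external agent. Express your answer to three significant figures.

-1.20 J

For quasistatic motion the external work equals the change in potential energy: W_ext = qΔV = q(V_B − V_A).
At A: distances to the source charges are 1.82 m, 0.0910 m, 1.87 m; V_A = Σ kqᵢ/rᵢ = 8.73×10⁵ V.
At B: distances to the source charges are 0.139 m, 1.86 m, 0.0870 m; V_B = Σ kqᵢ/rᵢ = -2.14×10⁵ V.
ΔV = V_B − V_A = -1.09×10⁶ V.
W_ext = qΔV = (1.10×10⁻⁶ C)(-1.09×10⁶ V) = -1.20 J.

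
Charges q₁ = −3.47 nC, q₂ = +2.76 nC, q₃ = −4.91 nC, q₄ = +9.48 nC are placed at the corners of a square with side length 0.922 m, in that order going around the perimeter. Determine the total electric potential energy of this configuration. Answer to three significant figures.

-7.02×10⁻⁷ J

The work to assemble the configuration equals its total potential energy, U = Σ kqᵢqⱼ/rᵢⱼ over all pairs.
The four side pairs have separation 0.922 m and the two diagonal pairs 1.30 m.
Summing all 6 pair terms gives U = -7.02×10⁻⁷ J.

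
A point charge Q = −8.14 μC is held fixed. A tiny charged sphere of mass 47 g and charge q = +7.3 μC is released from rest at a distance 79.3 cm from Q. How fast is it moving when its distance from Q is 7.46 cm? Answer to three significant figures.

16.6 m/s

Only the electrostatic force acts, so mechanical energy is conserved: ½mv² = U₁ − U₂ = kQq(1/r₁ − 1/r₂).
U₁ − U₂ = (8.99×10⁹ N·m²/C²)(-8.14×10⁻⁶ C)(7.30×10⁻⁶ C)(1/0.793 − 1/0.0746) = 6.49 J.
v = √(2·6.49/0.0470) = 16.6 m/s.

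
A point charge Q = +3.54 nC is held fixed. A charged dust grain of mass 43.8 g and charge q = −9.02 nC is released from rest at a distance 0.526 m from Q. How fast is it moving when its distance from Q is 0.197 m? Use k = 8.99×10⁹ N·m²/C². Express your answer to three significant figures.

Only the electrostatic force acts, so mechanical energy is conserved: ½mv² = U₁ − U₂ = kQq(1/r₁ − 1/r₂).
U₁ − U₂ = (8.99×10⁹ N·m²/C²)(3.54×10⁻⁹ C)(-9.02×10⁻⁹ C)(1/0.526 − 1/0.197) = 9.11×10⁻⁷ J.
v = √(2·9.11×10⁻⁷/0.0438) = 6.45×10⁻³ m/s.

6.45×10⁻³ m/s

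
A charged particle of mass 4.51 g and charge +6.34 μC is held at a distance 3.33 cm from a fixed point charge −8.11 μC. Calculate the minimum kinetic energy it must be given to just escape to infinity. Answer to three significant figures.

To just escape, total mechanical energy must reach zero at infinity: ½mv²_min + U = 0, so ½mv²_min = −U = |kQq|/r.
|U| = |kQq|/r = (8.99×10⁹ N·m²/C²)(8.11×10⁻⁶)(6.34×10⁻⁶)/(0.0333) = 13.9 J.

13.9 J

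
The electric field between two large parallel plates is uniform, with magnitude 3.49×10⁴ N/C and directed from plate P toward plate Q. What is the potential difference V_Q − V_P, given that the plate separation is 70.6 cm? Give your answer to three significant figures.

-2.46×10⁴ V

In a uniform field, potential decreases in the direction of E: ΔV = −E·d for a displacement d parallel to E.
Going from P to Q is a displacement of 70.6 cm along the field, so V_Q − V_P = −Ed = -2.46×10⁴ V.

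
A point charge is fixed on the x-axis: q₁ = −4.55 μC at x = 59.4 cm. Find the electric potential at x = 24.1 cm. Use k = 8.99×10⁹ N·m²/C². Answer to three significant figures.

Electric potential is a scalar, so the contributions from each charge add algebraically: V = Σ kqᵢ/rᵢ.
V = k[(-4.55×10⁻⁶)/(0.353)] = -1.16×10⁵ V.

-1.16×10⁵ V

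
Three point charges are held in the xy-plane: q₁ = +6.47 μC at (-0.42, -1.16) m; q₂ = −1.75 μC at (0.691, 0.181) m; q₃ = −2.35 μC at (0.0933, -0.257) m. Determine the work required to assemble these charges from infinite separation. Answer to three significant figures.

The assembly work is the sum of pairwise potential energies, U = Σ_{i<j} kqᵢqⱼ/rᵢⱼ.
Pair separations: r₁₂ = 1.74 m, r₁₃ = 1.04 m, r₂₃ = 0.741 m.
U = (-0.0585) + (-0.132) + (0.0499) = -0.140 J.

-0.140 J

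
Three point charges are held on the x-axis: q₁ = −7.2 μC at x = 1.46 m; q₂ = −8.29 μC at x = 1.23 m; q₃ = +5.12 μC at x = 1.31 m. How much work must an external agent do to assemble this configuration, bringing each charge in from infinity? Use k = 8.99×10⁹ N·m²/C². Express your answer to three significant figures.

The work to assemble the configuration equals its total potential energy, U = Σ kqᵢqⱼ/rᵢⱼ over all pairs.
Pair separations: r₁₂ = 0.230 m, r₁₃ = 0.150 m, r₂₃ = 0.0800 m.
U = (2.33) + (-2.21) + (-4.77) = -4.65 J.

-4.65 J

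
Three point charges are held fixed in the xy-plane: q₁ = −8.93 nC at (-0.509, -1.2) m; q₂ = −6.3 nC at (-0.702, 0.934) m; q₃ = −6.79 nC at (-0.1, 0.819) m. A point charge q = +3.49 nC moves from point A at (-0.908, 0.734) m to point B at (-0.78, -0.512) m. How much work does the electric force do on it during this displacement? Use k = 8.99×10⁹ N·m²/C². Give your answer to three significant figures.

-4.35×10⁻⁷ J

The work done by the electric force is W_field = −ΔU = −q(V_B − V_A) = q(V_A − V_B).
At A: distances to the source charges are 1.97 m, 0.287 m, 0.812 m; V_A = Σ kqᵢ/rᵢ = -313 V.
At B: distances to the source charges are 0.739 m, 1.45 m, 1.49 m; V_B = Σ kqᵢ/rᵢ = -189 V.
ΔV = V_B − V_A = 125 V.
W_field = −qΔV = −(3.49×10⁻⁹ C)(125 V) = -4.35×10⁻⁷ J.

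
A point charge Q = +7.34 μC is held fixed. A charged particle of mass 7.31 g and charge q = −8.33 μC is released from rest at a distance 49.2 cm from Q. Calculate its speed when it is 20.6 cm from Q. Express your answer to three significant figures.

20.6 m/s

Only the electrostatic force acts, so mechanical energy is conserved: ½mv² = U₁ − U₂ = kQq(1/r₁ − 1/r₂).
U₁ − U₂ = (8.99×10⁹ N·m²/C²)(7.34×10⁻⁶ C)(-8.33×10⁻⁶ C)(1/0.492 − 1/0.206) = 1.55 J.
v = √(2·1.55/7.31×10⁻³) = 20.6 m/s.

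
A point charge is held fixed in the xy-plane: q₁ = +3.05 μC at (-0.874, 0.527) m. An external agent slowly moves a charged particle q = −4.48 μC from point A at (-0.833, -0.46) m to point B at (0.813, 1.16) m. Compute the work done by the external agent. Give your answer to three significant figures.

For quasistatic motion the external work equals the change in potential energy: W_ext = qΔV = q(V_B − V_A).
At A: distance to the source charge is 0.988 m; V_A = kq₁/r = 2.78×10⁴ V.
At B: distance to the source charge is 1.80 m; V_B = kq₁/r = 1.52×10⁴ V.
ΔV = V_B − V_A = -1.25×10⁴ V.
W_ext = qΔV = (-4.48×10⁻⁶ C)(-1.25×10⁴ V) = 0.0562 J.

0.0562 J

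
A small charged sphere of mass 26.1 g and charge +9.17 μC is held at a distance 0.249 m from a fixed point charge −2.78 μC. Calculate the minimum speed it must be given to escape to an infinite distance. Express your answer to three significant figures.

To just escape, total mechanical energy must reach zero at infinity: ½mv²_min + U = 0, so ½mv²_min = −U = |kQq|/r.
|U| = |kQq|/r = (8.99×10⁹ N·m²/C²)(2.78×10⁻⁶)(9.17×10⁻⁶)/(0.249) = 0.920 J.
v_min = √(2|U|/m) = √(2·0.920/0.0261) = 8.40 m/s.

8.40 m/s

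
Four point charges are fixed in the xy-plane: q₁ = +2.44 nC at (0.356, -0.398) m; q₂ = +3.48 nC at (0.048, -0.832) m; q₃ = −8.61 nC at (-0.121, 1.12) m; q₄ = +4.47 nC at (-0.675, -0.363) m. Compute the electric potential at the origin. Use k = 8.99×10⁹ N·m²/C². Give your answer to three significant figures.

62.3 V

Electric potential is a scalar, so the contributions from each charge add algebraically: V = Σ kqᵢ/rᵢ.
Distances from the field point to each charge: r₁ = 0.534 m, r₂ = 0.833 m, r₃ = 1.13 m, r₄ = 0.766 m.
V = k[(2.44×10⁻⁹)/(0.534) + (3.48×10⁻⁹)/(0.833) + (-8.61×10⁻⁹)/(1.13) + (4.47×10⁻⁹)/(0.766)] = 62.3 V.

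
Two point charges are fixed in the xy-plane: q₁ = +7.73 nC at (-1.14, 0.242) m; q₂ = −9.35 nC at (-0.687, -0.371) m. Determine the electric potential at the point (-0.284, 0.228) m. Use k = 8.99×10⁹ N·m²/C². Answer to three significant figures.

The total potential is the scalar sum of each charge's contribution, V = Σ kqᵢ/rᵢ.
Distances from the field point to each charge: r₁ = 0.856 m, r₂ = 0.722 m.
V = k[(7.73×10⁻⁹)/(0.856) + (-9.35×10⁻⁹)/(0.722)] = -35.3 V.

-35.3 V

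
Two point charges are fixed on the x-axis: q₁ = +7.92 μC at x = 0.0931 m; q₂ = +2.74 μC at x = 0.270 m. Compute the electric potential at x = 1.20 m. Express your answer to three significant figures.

The total potential is the scalar sum of each charge's contribution, V = Σ kqᵢ/rᵢ.
Distances from the field point to each charge: r₁ = 1.11 m, r₂ = 0.930 m.
V = k[(7.92×10⁻⁶)/(1.11) + (2.74×10⁻⁶)/(0.930)] = 9.08×10⁴ V.

9.08×10⁴ V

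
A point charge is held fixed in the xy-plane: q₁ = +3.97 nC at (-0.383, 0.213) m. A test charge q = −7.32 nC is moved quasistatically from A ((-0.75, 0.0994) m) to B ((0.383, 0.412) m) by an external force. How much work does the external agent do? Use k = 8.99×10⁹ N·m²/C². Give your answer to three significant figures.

3.50×10⁻⁷ J

For quasistatic motion the external work equals the change in potential energy: W_ext = qΔV = q(V_B − V_A).
At A: distance to the source charge is 0.384 m; V_A = kq₁/r = 92.9 V.
At B: distance to the source charge is 0.791 m; V_B = kq₁/r = 45.1 V.
ΔV = V_B − V_A = -47.8 V.
W_ext = qΔV = (-7.32×10⁻⁹ C)(-47.8 V) = 3.50×10⁻⁷ J.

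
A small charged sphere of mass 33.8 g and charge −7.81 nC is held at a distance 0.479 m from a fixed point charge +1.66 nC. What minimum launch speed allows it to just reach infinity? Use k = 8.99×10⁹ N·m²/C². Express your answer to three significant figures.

To just escape, total mechanical energy must reach zero at infinity: ½mv²_min + U = 0, so ½mv²_min = −U = |kQq|/r.
|U| = |kQq|/r = (8.99×10⁹ N·m²/C²)(1.66×10⁻⁹)(7.81×10⁻⁹)/(0.479) = 2.43×10⁻⁷ J.
v_min = √(2|U|/m) = √(2·2.43×10⁻⁷/0.0338) = 3.79×10⁻³ m/s.

3.79×10⁻³ m/s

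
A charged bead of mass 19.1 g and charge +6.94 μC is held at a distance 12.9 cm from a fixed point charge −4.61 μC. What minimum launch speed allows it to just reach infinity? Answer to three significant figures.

15.3 m/s

To just escape, total mechanical energy must reach zero at infinity: ½mv²_min + U = 0, so ½mv²_min = −U = |kQq|/r.
|U| = |kQq|/r = (8.99×10⁹ N·m²/C²)(4.61×10⁻⁶)(6.94×10⁻⁶)/(0.129) = 2.23 J.
v_min = √(2|U|/m) = √(2·2.23/0.0191) = 15.3 m/s.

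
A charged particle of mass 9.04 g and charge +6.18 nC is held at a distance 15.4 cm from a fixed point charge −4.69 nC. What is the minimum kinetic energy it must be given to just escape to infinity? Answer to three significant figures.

1.69×10⁻⁶ J

To just escape, total mechanical energy must reach zero at infinity: ½mv²_min + U = 0, so ½mv²_min = −U = |kQq|/r.
|U| = |kQq|/r = (8.99×10⁹ N·m²/C²)(4.69×10⁻⁹)(6.18×10⁻⁹)/(0.154) = 1.69×10⁻⁶ J.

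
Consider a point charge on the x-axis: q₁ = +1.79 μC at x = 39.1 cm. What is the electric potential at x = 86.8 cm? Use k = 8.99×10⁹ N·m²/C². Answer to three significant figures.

Electric potential is a scalar, so the contributions from each charge add algebraically: V = Σ kqᵢ/rᵢ.
V = k[(1.79×10⁻⁶)/(0.477)] = 3.37×10⁴ V.

3.37×10⁴ V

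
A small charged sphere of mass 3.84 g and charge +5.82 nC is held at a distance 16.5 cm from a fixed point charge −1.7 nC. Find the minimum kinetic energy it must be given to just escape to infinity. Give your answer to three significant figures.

5.39×10⁻⁷ J

To just escape, total mechanical energy must reach zero at infinity: ½mv²_min + U = 0, so ½mv²_min = −U = |kQq|/r.
|U| = |kQq|/r = (8.99×10⁹ N·m²/C²)(1.70×10⁻⁹)(5.82×10⁻⁹)/(0.165) = 5.39×10⁻⁷ J.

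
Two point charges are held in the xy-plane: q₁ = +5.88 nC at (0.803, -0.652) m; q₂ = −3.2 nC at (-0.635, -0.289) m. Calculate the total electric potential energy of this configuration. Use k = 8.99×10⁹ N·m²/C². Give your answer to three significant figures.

The work to assemble the configuration equals its total potential energy, U = Σ kqᵢqⱼ/rᵢⱼ over all pairs.
Pair separations: r₁₂ = 1.48 m.
U = (-1.14×10⁻⁷) = -1.14×10⁻⁷ J.

-1.14×10⁻⁷ J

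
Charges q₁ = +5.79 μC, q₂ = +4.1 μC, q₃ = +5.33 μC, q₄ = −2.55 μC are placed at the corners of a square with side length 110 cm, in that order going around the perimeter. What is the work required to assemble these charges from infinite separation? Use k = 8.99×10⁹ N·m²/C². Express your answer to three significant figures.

0.259 J

The work to assemble the configuration equals its total potential energy, U = Σ kqᵢqⱼ/rᵢⱼ over all pairs.
The four side pairs have separation 1.10 m and the two diagonal pairs 1.56 m.
Summing all 6 pair terms gives U = 0.259 J.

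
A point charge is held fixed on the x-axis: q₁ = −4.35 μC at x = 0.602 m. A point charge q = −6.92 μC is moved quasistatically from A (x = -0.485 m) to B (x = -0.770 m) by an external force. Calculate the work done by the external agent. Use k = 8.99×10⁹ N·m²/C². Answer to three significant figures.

-0.0517 J

For quasistatic motion the external work equals the change in potential energy: W_ext = qΔV = q(V_B − V_A).
At A: distance to the source charge is 1.09 m; V_A = kq₁/r = -3.60×10⁴ V.
At B: distance to the source charge is 1.37 m; V_B = kq₁/r = -2.85×10⁴ V.
ΔV = V_B − V_A = 7470 V.
W_ext = qΔV = (-6.92×10⁻⁶ C)(7470 V) = -0.0517 J.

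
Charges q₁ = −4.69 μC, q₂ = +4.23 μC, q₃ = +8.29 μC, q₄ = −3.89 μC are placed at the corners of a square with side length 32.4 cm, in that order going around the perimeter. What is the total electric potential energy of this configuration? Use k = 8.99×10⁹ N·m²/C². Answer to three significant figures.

The assembly work is the sum of pairwise potential energies, U = Σ_{i<j} kqᵢqⱼ/rᵢⱼ.
The four side pairs have separation 0.324 m and the two diagonal pairs 0.458 m.
Summing all 6 pair terms gives U = -1.05 J.

-1.05 J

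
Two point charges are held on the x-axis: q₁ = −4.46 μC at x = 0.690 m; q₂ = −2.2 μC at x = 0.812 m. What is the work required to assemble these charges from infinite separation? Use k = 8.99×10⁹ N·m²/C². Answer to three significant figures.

0.723 J

The work to assemble the configuration equals its total potential energy, U = Σ kqᵢqⱼ/rᵢⱼ over all pairs.
Pair separations: r₁₂ = 0.122 m.
U = (0.723) = 0.723 J.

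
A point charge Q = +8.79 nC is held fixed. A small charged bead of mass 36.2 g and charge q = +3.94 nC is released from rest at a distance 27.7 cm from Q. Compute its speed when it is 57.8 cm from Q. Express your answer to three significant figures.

Only the electrostatic force acts, so mechanical energy is conserved: ½mv² = U₁ − U₂ = kQq(1/r₁ − 1/r₂).
U₁ − U₂ = (8.99×10⁹ N·m²/C²)(8.79×10⁻⁹ C)(3.94×10⁻⁹ C)(1/0.277 − 1/0.578) = 5.85×10⁻⁷ J.
v = √(2·5.85×10⁻⁷/0.0362) = 5.69×10⁻³ m/s.

5.69×10⁻³ m/s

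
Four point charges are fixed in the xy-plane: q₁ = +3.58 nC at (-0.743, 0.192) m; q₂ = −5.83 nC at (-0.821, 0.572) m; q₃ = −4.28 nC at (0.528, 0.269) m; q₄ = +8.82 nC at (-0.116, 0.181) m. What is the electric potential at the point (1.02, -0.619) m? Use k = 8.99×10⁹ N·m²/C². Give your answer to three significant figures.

11.8 V

Electric potential is a scalar, so the contributions from each charge add algebraically: V = Σ kqᵢ/rᵢ.
Distances from the field point to each charge: r₁ = 1.94 m, r₂ = 2.19 m, r₃ = 1.02 m, r₄ = 1.39 m.
V = k[(3.58×10⁻⁹)/(1.94) + (-5.83×10⁻⁹)/(2.19) + (-4.28×10⁻⁹)/(1.02) + (8.82×10⁻⁹)/(1.39)] = 11.8 V.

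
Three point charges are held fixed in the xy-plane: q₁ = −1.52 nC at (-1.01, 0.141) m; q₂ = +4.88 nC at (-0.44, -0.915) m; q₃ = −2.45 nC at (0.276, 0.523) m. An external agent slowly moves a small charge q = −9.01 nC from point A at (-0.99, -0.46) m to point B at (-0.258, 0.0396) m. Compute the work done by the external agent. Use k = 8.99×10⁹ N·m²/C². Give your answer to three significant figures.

2.56×10⁻⁷ J

For quasistatic motion the external work equals the change in potential energy: W_ext = qΔV = q(V_B − V_A).
At A: distances to the source charges are 0.601 m, 0.714 m, 1.60 m; V_A = Σ kqᵢ/rᵢ = 25.0 V.
At B: distances to the source charges are 0.759 m, 0.972 m, 0.720 m; V_B = Σ kqᵢ/rᵢ = -3.44 V.
ΔV = V_B − V_A = -28.4 V.
W_ext = qΔV = (-9.01×10⁻⁹ C)(-28.4 V) = 2.56×10⁻⁷ J.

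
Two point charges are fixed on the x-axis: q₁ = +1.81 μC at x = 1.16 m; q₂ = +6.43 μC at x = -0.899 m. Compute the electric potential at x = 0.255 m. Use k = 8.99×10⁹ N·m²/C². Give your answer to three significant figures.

The total potential is the scalar sum of each charge's contribution, V = Σ kqᵢ/rᵢ.
Distances from the field point to each charge: r₁ = 0.905 m, r₂ = 1.15 m.
V = k[(1.81×10⁻⁶)/(0.905) + (6.43×10⁻⁶)/(1.15)] = 6.81×10⁴ V.

6.81×10⁴ V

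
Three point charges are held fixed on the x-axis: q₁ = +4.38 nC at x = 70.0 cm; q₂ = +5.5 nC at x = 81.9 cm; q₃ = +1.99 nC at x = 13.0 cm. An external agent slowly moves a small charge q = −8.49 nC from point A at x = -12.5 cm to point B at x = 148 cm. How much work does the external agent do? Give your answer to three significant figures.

For quasistatic motion the external work equals the change in potential energy: W_ext = qΔV = q(V_B − V_A).
At A: distances to the source charges are 0.825 m, 0.944 m, 0.255 m; V_A = Σ kqᵢ/rᵢ = 170 V.
At B: distances to the source charges are 0.780 m, 0.661 m, 1.35 m; V_B = Σ kqᵢ/rᵢ = 139 V.
ΔV = V_B − V_A = -31.7 V.
W_ext = qΔV = (-8.49×10⁻⁹ C)(-31.7 V) = 2.69×10⁻⁷ J.

2.69×10⁻⁷ J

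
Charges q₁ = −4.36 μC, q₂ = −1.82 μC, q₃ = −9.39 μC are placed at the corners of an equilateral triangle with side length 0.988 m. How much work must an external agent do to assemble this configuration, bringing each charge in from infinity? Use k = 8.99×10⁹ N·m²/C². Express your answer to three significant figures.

The assembly work is the sum of pairwise potential energies, U = Σ_{i<j} kqᵢqⱼ/rᵢⱼ.
All three pair separations equal the side length, 0.988 m.
U = (0.0722) + (0.373) + (0.156) = 0.600 J.

0.600 J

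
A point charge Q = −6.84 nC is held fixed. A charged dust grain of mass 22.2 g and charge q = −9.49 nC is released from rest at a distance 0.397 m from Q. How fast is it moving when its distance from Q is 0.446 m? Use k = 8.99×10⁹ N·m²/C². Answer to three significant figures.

3.81×10⁻³ m/s

Only the electrostatic force acts, so mechanical energy is conserved: ½mv² = U₁ − U₂ = kQq(1/r₁ − 1/r₂).
U₁ − U₂ = (8.99×10⁹ N·m²/C²)(-6.84×10⁻⁹ C)(-9.49×10⁻⁹ C)(1/0.397 − 1/0.446) = 1.61×10⁻⁷ J.
v = √(2·1.61×10⁻⁷/0.0222) = 3.81×10⁻³ m/s.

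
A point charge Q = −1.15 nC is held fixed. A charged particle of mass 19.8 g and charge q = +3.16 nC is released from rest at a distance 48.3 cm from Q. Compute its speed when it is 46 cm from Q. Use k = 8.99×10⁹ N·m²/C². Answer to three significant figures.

5.84×10⁻⁴ m/s

Only the electrostatic force acts, so mechanical energy is conserved: ½mv² = U₁ − U₂ = kQq(1/r₁ − 1/r₂).
U₁ − U₂ = (8.99×10⁹ N·m²/C²)(-1.15×10⁻⁹ C)(3.16×10⁻⁹ C)(1/0.483 − 1/0.460) = 3.38×10⁻⁹ J.
v = √(2·3.38×10⁻⁹/0.0198) = 5.84×10⁻⁴ m/s.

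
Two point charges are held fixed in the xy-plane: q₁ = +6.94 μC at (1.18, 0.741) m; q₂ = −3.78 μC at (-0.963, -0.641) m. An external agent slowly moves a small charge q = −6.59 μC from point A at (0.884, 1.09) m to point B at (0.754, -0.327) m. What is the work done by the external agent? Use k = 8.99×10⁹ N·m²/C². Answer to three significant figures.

For quasistatic motion the external work equals the change in potential energy: W_ext = qΔV = q(V_B − V_A).
At A: distances to the source charges are 0.458 m, 2.53 m; V_A = Σ kqᵢ/rᵢ = 1.23×10⁵ V.
At B: distances to the source charges are 1.15 m, 1.75 m; V_B = Σ kqᵢ/rᵢ = 3.48×10⁴ V.
ΔV = V_B − V_A = -8.81×10⁴ V.
W_ext = qΔV = (-6.59×10⁻⁶ C)(-8.81×10⁴ V) = 0.581 J.

0.581 J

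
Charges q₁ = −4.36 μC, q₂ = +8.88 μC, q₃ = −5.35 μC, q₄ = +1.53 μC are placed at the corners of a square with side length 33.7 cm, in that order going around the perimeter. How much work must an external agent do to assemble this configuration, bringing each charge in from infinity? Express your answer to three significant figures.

-2.00 J

The work to assemble the configuration equals its total potential energy, U = Σ kqᵢqⱼ/rᵢⱼ over all pairs.
The four side pairs have separation 0.337 m and the two diagonal pairs 0.477 m.
Summing all 6 pair terms gives U = -2.00 J.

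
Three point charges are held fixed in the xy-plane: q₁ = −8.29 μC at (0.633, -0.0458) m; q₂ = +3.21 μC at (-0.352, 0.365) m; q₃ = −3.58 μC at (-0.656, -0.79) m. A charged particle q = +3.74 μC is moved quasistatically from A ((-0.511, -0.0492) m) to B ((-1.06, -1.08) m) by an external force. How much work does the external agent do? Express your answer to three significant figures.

For quasistatic motion the external work equals the change in potential energy: W_ext = qΔV = q(V_B − V_A).
At A: distances to the source charges are 1.14 m, 0.444 m, 0.755 m; V_A = Σ kqᵢ/rᵢ = -4.27×10⁴ V.
At B: distances to the source charges are 1.98 m, 1.61 m, 0.497 m; V_B = Σ kqᵢ/rᵢ = -8.43×10⁴ V.
ΔV = V_B − V_A = -4.16×10⁴ V.
W_ext = qΔV = (3.74×10⁻⁶ C)(-4.16×10⁴ V) = -0.156 J.

-0.156 J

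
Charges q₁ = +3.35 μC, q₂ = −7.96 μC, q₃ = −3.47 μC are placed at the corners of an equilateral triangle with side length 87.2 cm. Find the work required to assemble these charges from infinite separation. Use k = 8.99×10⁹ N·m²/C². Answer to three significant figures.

The assembly work is the sum of pairwise potential energies, U = Σ_{i<j} kqᵢqⱼ/rᵢⱼ.
All three pair separations equal the side length, 0.872 m.
U = (-0.275) + (-0.120) + (0.285) = -0.110 J.

-0.110 J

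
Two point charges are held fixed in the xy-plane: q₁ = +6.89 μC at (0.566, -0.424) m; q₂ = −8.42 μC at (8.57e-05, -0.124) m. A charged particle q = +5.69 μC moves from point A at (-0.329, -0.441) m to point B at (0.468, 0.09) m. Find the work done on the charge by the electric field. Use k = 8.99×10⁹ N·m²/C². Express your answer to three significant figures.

The work done by the electric force is W_field = −ΔU = −q(V_B − V_A) = q(V_A − V_B).
At A: distances to the source charges are 0.895 m, 0.457 m; V_A = Σ kqᵢ/rᵢ = -9.65×10⁴ V.
At B: distances to the source charges are 0.523 m, 0.515 m; V_B = Σ kqᵢ/rᵢ = -2.87×10⁴ V.
ΔV = V_B − V_A = 6.77×10⁴ V.
W_field = −qΔV = −(5.69×10⁻⁶ C)(6.77×10⁴ V) = -0.385 J.

-0.385 J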